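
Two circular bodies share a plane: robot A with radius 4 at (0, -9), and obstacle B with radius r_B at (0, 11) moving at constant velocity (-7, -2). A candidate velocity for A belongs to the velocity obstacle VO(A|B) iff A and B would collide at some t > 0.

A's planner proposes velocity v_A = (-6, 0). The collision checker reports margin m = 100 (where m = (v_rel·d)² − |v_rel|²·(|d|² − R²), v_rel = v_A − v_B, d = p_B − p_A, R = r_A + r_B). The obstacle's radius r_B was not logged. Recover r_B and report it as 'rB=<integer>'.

m = 100
d = (0, 20);  v_rel = (1, 2),  |v_rel|² = 5
v_rel×d = (1)·(20) − (2)·(0) = 20
since m = R²·5 − 20²:  R² = (400 + 100) / 5 = 100
R = √100 = 10  ⇒  r_B = 10 − 4 = 6

rB=6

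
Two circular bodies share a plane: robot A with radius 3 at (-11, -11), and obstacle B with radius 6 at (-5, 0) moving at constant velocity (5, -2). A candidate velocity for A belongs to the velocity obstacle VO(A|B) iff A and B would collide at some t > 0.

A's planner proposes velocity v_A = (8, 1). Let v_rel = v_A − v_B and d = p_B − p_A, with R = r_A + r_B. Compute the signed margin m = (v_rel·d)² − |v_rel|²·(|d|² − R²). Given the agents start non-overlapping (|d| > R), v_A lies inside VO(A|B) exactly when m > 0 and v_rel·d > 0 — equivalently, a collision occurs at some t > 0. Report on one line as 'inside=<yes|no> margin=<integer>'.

d = (6, 11),  |d|² = 157;  R = 3+6 = 9,  c = 157−9² = 76
v_rel = (3, 3),  |v_rel|² = 18;  v_rel·d = (3)·(6) + (3)·(11) = 51
18·t² − 102·t + 76 = 0  ⇒  m = 51² − 18·76 = 1233
m = 1233 > 0,  v_rel·d = 51 > 0  ⇒  inside

inside=yes margin=1233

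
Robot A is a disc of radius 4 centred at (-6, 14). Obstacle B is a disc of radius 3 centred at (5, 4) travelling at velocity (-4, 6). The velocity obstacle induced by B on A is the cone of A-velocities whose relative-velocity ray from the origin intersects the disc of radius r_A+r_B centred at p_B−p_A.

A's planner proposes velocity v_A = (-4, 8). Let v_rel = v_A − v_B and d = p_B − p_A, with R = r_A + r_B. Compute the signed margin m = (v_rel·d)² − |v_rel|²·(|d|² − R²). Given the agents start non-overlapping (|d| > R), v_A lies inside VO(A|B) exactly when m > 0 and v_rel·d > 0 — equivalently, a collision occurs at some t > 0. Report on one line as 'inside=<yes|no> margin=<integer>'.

d = (11, -10),  |d|² = 221;  R = 4+3 = 7,  c = 221−7² = 172
v_rel = (0, 2),  |v_rel|² = 4;  v_rel·d = (0)·(11) + (2)·(-10) = -20
4·t² + 40·t + 172 = 0  ⇒  m = (-20)² − 4·172 = -288
m = -288 < 0,  v_rel·d = -20 < 0  ⇒  outside

inside=no margin=-288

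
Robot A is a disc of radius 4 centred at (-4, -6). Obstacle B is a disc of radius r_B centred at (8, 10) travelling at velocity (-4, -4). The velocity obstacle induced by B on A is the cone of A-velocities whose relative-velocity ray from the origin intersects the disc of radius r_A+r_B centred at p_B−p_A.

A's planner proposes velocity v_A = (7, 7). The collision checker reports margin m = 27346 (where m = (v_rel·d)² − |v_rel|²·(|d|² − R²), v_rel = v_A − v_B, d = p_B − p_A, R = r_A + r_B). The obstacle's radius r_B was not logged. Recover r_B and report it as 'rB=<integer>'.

m = 27346
d = (12, 16);  v_rel = (11, 11),  |v_rel|² = 242
v_rel×d = (11)·(16) − (11)·(12) = 44
since m = R²·242 − 44²:  R² = (1936 + 27346) / 242 = 121
R = √121 = 11  ⇒  r_B = 11 − 4 = 7

rB=7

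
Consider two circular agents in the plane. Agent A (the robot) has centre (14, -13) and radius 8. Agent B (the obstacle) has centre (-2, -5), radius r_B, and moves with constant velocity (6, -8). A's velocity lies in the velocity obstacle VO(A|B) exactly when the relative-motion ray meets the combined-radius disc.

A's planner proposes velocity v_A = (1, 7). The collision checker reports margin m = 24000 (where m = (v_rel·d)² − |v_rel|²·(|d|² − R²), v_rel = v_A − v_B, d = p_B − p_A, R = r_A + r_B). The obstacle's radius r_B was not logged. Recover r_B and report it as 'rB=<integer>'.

m = 24000
d = (-16, 8);  v_rel = (-5, 15),  |v_rel|² = 250
v_rel×d = (-5)·(8) − (15)·(-16) = 200
since m = R²·250 − 200²:  R² = (40000 + 24000) / 250 = 256
R = √256 = 16  ⇒  r_B = 16 − 8 = 8

rB=8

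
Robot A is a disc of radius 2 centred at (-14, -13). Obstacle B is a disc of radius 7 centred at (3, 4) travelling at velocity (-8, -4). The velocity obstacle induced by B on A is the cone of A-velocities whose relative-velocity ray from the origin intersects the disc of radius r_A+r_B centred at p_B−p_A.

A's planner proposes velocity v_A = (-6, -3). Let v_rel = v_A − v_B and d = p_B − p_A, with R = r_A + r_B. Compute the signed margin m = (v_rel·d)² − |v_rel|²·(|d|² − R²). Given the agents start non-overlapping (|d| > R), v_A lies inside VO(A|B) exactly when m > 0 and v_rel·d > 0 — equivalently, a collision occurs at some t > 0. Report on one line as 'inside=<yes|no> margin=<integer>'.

d = (17, 17),  |d|² = 578;  R = 2+7 = 9,  c = 578−9² = 497
v_rel = (2, 1),  |v_rel|² = 5;  v_rel·d = (2)·(17) + (1)·(17) = 51
5·t² − 102·t + 497 = 0  ⇒  m = 51² − 5·497 = 116
m = 116 > 0,  v_rel·d = 51 > 0  ⇒  inside

inside=yes margin=116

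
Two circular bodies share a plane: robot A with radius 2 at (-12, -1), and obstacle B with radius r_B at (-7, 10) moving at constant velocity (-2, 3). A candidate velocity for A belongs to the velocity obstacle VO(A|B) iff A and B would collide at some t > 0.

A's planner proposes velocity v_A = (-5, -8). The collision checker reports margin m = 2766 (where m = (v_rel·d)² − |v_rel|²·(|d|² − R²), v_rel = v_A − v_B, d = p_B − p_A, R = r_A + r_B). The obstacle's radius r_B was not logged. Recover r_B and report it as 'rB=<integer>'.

m = 2766
d = (5, 11);  v_rel = (-3, -11),  |v_rel|² = 130
v_rel×d = (-3)·(11) − (-11)·(5) = 22
since m = R²·130 − 22²:  R² = (484 + 2766) / 130 = 25
R = √25 = 5  ⇒  r_B = 5 − 2 = 3

rB=3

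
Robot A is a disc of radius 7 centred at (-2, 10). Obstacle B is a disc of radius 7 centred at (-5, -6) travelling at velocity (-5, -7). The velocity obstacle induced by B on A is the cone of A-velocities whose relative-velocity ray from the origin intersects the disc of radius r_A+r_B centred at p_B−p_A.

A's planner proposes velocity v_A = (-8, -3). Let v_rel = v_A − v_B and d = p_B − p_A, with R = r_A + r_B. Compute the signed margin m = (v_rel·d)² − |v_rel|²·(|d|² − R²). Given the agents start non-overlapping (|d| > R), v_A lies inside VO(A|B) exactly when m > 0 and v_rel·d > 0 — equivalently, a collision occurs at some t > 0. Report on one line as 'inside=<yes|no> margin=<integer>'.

d = (-3, -16),  |d|² = 265;  R = 7+7 = 14,  c = 265−14² = 69
v_rel = (-3, 4),  |v_rel|² = 25;  v_rel·d = (-3)·(-3) + (4)·(-16) = -55
25·t² + 110·t + 69 = 0  ⇒  m = (-55)² − 25·69 = 1300
m = 1300 > 0,  v_rel·d = -55 < 0  ⇒  outside

inside=no margin=1300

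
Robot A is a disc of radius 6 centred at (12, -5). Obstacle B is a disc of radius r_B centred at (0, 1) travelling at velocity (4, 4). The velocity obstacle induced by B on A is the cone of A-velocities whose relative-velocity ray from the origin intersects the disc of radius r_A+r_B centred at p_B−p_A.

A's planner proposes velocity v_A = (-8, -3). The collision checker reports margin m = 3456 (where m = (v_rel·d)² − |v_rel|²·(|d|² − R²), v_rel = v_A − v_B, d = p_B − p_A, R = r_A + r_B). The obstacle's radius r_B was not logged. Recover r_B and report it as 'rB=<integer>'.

m = 3456
d = (-12, 6);  v_rel = (-12, -7),  |v_rel|² = 193
v_rel×d = (-12)·(6) − (-7)·(-12) = -156
since m = R²·193 − (-156)²:  R² = (24336 + 3456) / 193 = 144
R = √144 = 12  ⇒  r_B = 12 − 6 = 6

rB=6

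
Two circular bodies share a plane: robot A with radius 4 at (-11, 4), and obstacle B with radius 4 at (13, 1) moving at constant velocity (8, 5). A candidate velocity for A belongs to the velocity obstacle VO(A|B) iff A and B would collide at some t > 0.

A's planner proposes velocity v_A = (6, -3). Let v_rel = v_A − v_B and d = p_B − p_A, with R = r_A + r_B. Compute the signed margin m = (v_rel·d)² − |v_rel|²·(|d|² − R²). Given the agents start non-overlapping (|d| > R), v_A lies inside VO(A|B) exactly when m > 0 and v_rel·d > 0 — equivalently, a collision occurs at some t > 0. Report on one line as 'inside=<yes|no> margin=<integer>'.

d = (24, -3),  |d|² = 585;  R = 4+4 = 8,  c = 585−8² = 521
v_rel = (-2, -8),  |v_rel|² = 68;  v_rel·d = (-2)·(24) + (-8)·(-3) = -24
68·t² + 48·t + 521 = 0  ⇒  m = (-24)² − 68·521 = -34852
m = -34852 < 0,  v_rel·d = -24 < 0  ⇒  outside

inside=no margin=-34852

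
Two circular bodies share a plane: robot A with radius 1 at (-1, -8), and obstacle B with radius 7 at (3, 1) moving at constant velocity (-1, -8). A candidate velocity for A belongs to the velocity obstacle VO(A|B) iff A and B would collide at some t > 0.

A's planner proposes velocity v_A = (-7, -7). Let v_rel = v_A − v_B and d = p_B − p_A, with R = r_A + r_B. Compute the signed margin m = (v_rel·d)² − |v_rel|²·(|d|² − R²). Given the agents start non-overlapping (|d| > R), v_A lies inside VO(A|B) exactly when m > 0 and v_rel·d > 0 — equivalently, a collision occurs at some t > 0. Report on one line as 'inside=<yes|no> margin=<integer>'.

d = (4, 9),  |d|² = 97;  R = 1+7 = 8,  c = 97−8² = 33
v_rel = (-6, 1),  |v_rel|² = 37;  v_rel·d = (-6)·(4) + (1)·(9) = -15
37·t² + 30·t + 33 = 0  ⇒  m = (-15)² − 37·33 = -996
m = -996 < 0,  v_rel·d = -15 < 0  ⇒  outside

inside=no margin=-996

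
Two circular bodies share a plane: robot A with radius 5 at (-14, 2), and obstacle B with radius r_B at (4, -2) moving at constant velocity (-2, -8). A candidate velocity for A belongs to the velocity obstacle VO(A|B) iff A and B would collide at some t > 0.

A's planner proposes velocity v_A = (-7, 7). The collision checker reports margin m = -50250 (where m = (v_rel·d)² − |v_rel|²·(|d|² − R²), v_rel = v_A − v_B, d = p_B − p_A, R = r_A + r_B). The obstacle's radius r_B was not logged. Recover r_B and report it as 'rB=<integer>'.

m = -50250
d = (18, -4);  v_rel = (-5, 15),  |v_rel|² = 250
v_rel×d = (-5)·(-4) − (15)·(18) = -250
since m = R²·250 − (-250)²:  R² = (62500 + -50250) / 250 = 49
R = √49 = 7  ⇒  r_B = 7 − 5 = 2

rB=2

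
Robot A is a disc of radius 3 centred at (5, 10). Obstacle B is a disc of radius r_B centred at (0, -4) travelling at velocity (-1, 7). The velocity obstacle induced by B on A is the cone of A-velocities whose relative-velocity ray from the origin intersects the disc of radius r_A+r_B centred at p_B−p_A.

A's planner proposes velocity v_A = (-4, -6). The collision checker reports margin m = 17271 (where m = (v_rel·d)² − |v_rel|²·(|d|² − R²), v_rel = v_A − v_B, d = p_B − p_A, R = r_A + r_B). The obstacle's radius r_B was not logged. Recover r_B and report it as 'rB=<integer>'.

m = 17271
d = (-5, -14);  v_rel = (-3, -13),  |v_rel|² = 178
v_rel×d = (-3)·(-14) − (-13)·(-5) = -23
since m = R²·178 − (-23)²:  R² = (529 + 17271) / 178 = 100
R = √100 = 10  ⇒  r_B = 10 − 3 = 7

rB=7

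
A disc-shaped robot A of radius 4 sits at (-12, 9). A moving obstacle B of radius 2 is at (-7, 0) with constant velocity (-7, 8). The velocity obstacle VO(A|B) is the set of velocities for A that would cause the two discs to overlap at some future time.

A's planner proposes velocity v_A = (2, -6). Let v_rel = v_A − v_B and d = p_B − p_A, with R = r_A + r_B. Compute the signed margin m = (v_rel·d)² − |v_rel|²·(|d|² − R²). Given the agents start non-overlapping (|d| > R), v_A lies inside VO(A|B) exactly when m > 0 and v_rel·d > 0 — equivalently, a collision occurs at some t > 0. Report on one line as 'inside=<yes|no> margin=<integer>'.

d = (5, -9),  |d|² = 106;  R = 4+2 = 6,  c = 106−6² = 70
v_rel = (9, -14),  |v_rel|² = 277;  v_rel·d = (9)·(5) + (-14)·(-9) = 171
277·t² − 342·t + 70 = 0  ⇒  m = 171² − 277·70 = 9851
m = 9851 > 0,  v_rel·d = 171 > 0  ⇒  inside

inside=yes margin=9851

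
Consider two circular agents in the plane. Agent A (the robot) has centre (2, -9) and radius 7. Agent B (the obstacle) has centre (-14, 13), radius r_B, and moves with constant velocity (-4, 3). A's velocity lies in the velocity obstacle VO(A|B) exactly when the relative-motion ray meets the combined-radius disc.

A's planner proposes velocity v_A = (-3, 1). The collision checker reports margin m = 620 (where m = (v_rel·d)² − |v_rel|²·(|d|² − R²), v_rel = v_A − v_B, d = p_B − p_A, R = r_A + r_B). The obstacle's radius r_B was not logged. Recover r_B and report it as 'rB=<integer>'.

m = 620
d = (-16, 22);  v_rel = (1, -2),  |v_rel|² = 5
v_rel×d = (1)·(22) − (-2)·(-16) = -10
since m = R²·5 − (-10)²:  R² = (100 + 620) / 5 = 144
R = √144 = 12  ⇒  r_B = 12 − 7 = 5

rB=5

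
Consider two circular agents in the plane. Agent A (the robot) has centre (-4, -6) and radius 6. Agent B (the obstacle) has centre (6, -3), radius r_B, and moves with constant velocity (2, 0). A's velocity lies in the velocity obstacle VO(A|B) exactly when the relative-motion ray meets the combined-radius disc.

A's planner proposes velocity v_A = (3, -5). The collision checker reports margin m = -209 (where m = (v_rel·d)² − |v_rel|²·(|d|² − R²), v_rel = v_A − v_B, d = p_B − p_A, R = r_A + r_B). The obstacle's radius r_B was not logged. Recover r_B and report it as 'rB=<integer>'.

m = -209
d = (10, 3);  v_rel = (1, -5),  |v_rel|² = 26
v_rel×d = (1)·(3) − (-5)·(10) = 53
since m = R²·26 − 53²:  R² = (2809 + -209) / 26 = 100
R = √100 = 10  ⇒  r_B = 10 − 6 = 4

rB=4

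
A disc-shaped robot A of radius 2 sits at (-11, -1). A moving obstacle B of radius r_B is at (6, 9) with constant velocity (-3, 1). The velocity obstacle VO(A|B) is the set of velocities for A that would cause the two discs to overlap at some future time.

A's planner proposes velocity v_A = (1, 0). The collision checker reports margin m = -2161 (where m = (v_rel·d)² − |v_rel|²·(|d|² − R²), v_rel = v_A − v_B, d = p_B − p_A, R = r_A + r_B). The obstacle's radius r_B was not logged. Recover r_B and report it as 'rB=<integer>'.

m = -2161
d = (17, 10);  v_rel = (4, -1),  |v_rel|² = 17
v_rel×d = (4)·(10) − (-1)·(17) = 57
since m = R²·17 − 57²:  R² = (3249 + -2161) / 17 = 64
R = √64 = 8  ⇒  r_B = 8 − 2 = 6

rB=6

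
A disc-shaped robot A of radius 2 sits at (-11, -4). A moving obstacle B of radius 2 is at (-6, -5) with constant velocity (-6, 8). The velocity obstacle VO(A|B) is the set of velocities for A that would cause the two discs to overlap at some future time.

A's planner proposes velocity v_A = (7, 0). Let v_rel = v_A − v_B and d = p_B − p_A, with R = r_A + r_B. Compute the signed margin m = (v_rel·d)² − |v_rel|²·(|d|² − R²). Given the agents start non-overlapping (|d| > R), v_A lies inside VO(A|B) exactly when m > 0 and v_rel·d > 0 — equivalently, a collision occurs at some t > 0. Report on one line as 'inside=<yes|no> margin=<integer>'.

d = (5, -1),  |d|² = 26;  R = 2+2 = 4,  c = 26−4² = 10
v_rel = (13, -8),  |v_rel|² = 233;  v_rel·d = (13)·(5) + (-8)·(-1) = 73
233·t² − 146·t + 10 = 0  ⇒  m = 73² − 233·10 = 2999
m = 2999 > 0,  v_rel·d = 73 > 0  ⇒  inside

inside=yes margin=2999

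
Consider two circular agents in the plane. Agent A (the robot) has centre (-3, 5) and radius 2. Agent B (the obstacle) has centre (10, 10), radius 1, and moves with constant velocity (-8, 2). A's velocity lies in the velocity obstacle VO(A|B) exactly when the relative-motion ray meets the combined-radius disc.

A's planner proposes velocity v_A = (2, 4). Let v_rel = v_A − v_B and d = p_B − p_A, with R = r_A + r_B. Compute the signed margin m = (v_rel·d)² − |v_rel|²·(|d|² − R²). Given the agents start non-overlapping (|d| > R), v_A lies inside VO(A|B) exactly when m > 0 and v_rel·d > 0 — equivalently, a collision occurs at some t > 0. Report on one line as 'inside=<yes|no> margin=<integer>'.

d = (13, 5),  |d|² = 194;  R = 2+1 = 3,  c = 194−3² = 185
v_rel = (10, 2),  |v_rel|² = 104;  v_rel·d = (10)·(13) + (2)·(5) = 140
104·t² − 280·t + 185 = 0  ⇒  m = 140² − 104·185 = 360
m = 360 > 0,  v_rel·d = 140 > 0  ⇒  inside

inside=yes margin=360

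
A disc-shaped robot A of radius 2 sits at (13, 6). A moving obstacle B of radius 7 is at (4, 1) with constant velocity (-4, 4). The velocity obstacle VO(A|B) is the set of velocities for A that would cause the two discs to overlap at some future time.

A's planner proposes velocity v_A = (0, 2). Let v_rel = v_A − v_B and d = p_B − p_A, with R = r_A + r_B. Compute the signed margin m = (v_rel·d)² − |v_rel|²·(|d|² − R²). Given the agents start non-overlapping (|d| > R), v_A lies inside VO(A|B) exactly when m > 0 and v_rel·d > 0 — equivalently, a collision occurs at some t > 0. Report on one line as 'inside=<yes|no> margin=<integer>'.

d = (-9, -5),  |d|² = 106;  R = 2+7 = 9,  c = 106−9² = 25
v_rel = (4, -2),  |v_rel|² = 20;  v_rel·d = (4)·(-9) + (-2)·(-5) = -26
20·t² + 52·t + 25 = 0  ⇒  m = (-26)² − 20·25 = 176
m = 176 > 0,  v_rel·d = -26 < 0  ⇒  outside

inside=no margin=176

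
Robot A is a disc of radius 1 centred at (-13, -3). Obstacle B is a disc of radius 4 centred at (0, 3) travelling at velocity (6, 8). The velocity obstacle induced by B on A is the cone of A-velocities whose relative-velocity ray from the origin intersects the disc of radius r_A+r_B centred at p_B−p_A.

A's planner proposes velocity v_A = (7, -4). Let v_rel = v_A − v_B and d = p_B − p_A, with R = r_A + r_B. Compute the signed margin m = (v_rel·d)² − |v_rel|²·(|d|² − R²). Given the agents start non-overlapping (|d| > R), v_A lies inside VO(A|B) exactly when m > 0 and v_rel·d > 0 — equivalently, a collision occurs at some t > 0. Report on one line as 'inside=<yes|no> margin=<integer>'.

d = (13, 6),  |d|² = 205;  R = 1+4 = 5,  c = 205−5² = 180
v_rel = (1, -12),  |v_rel|² = 145;  v_rel·d = (1)·(13) + (-12)·(6) = -59
145·t² + 118·t + 180 = 0  ⇒  m = (-59)² − 145·180 = -22619
m = -22619 < 0,  v_rel·d = -59 < 0  ⇒  outside

inside=no margin=-22619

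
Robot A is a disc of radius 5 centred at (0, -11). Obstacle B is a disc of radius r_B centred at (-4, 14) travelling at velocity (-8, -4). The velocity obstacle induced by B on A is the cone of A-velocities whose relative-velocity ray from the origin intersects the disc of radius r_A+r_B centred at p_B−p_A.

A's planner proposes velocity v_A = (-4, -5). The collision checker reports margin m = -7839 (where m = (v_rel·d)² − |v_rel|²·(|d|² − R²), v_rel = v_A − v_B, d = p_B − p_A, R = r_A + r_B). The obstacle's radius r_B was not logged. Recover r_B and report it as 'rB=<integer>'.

m = -7839
d = (-4, 25);  v_rel = (4, -1),  |v_rel|² = 17
v_rel×d = (4)·(25) − (-1)·(-4) = 96
since m = R²·17 − 96²:  R² = (9216 + -7839) / 17 = 81
R = √81 = 9  ⇒  r_B = 9 − 5 = 4

rB=4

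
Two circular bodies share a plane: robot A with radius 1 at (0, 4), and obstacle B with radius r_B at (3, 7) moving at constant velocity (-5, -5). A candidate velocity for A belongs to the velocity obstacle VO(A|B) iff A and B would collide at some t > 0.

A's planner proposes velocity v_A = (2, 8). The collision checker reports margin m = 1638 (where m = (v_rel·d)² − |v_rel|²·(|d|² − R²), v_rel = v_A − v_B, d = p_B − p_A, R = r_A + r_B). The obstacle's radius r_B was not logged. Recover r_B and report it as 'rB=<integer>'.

m = 1638
d = (3, 3);  v_rel = (7, 13),  |v_rel|² = 218
v_rel×d = (7)·(3) − (13)·(3) = -18
since m = R²·218 − (-18)²:  R² = (324 + 1638) / 218 = 9
R = √9 = 3  ⇒  r_B = 3 − 1 = 2

rB=2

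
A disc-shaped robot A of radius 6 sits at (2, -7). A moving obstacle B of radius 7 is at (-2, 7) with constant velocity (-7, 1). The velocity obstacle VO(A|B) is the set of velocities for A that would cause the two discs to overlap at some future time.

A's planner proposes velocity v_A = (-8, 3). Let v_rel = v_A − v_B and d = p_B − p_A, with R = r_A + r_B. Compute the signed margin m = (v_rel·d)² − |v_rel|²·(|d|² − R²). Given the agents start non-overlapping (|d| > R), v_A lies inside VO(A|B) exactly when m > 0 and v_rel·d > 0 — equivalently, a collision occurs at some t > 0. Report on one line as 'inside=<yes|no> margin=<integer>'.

d = (-4, 14),  |d|² = 212;  R = 6+7 = 13,  c = 212−13² = 43
v_rel = (-1, 2),  |v_rel|² = 5;  v_rel·d = (-1)·(-4) + (2)·(14) = 32
5·t² − 64·t + 43 = 0  ⇒  m = 32² − 5·43 = 809
m = 809 > 0,  v_rel·d = 32 > 0  ⇒  inside

inside=yes margin=809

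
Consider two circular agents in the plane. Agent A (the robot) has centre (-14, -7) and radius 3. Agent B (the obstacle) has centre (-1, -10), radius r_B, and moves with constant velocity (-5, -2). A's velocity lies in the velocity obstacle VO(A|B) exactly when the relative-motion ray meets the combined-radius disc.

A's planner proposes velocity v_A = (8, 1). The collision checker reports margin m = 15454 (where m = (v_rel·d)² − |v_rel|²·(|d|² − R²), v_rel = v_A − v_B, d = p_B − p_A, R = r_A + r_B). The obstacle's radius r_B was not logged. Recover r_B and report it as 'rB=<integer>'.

m = 15454
d = (13, -3);  v_rel = (13, 3),  |v_rel|² = 178
v_rel×d = (13)·(-3) − (3)·(13) = -78
since m = R²·178 − (-78)²:  R² = (6084 + 15454) / 178 = 121
R = √121 = 11  ⇒  r_B = 11 − 3 = 8

rB=8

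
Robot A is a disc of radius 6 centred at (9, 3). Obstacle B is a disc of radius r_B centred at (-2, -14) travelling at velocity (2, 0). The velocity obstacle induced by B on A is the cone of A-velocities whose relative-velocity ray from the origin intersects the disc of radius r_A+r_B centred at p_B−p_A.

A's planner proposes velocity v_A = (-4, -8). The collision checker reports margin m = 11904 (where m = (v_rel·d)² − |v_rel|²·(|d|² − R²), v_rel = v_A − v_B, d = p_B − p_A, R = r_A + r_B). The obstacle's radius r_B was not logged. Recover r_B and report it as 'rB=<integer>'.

m = 11904
d = (-11, -17);  v_rel = (-6, -8),  |v_rel|² = 100
v_rel×d = (-6)·(-17) − (-8)·(-11) = 14
since m = R²·100 − 14²:  R² = (196 + 11904) / 100 = 121
R = √121 = 11  ⇒  r_B = 11 − 6 = 5

rB=5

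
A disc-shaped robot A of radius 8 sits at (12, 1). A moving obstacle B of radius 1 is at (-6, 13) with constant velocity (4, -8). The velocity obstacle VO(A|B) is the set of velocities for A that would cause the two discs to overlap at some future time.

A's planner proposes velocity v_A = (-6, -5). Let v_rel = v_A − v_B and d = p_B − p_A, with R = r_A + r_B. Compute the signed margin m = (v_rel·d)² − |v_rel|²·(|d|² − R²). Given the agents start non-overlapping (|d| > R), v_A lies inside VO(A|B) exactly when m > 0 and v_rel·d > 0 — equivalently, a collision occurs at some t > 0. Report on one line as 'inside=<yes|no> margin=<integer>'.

d = (-18, 12),  |d|² = 468;  R = 8+1 = 9,  c = 468−9² = 387
v_rel = (-10, 3),  |v_rel|² = 109;  v_rel·d = (-10)·(-18) + (3)·(12) = 216
109·t² − 432·t + 387 = 0  ⇒  m = 216² − 109·387 = 4473
m = 4473 > 0,  v_rel·d = 216 > 0  ⇒  inside

inside=yes margin=4473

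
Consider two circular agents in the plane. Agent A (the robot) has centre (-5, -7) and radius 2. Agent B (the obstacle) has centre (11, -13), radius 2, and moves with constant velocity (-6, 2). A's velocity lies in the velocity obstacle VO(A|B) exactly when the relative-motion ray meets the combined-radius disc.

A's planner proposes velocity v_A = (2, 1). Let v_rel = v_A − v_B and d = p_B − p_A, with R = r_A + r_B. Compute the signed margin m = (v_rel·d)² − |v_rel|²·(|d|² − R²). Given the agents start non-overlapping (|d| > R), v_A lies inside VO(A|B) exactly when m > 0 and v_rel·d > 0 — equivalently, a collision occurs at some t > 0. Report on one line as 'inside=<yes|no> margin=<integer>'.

d = (16, -6),  |d|² = 292;  R = 2+2 = 4,  c = 292−4² = 276
v_rel = (8, -1),  |v_rel|² = 65;  v_rel·d = (8)·(16) + (-1)·(-6) = 134
65·t² − 268·t + 276 = 0  ⇒  m = 134² − 65·276 = 16
m = 16 > 0,  v_rel·d = 134 > 0  ⇒  inside

inside=yes margin=16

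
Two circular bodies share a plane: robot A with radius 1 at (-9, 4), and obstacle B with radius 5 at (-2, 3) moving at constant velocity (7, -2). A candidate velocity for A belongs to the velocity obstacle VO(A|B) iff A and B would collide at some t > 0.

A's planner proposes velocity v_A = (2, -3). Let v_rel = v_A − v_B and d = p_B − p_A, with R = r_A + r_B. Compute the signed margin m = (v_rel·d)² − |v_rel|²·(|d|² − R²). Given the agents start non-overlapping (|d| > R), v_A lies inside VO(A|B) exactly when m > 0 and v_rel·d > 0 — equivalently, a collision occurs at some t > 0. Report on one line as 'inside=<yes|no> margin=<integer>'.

d = (7, -1),  |d|² = 50;  R = 1+5 = 6,  c = 50−6² = 14
v_rel = (-5, -1),  |v_rel|² = 26;  v_rel·d = (-5)·(7) + (-1)·(-1) = -34
26·t² + 68·t + 14 = 0  ⇒  m = (-34)² − 26·14 = 792
m = 792 > 0,  v_rel·d = -34 < 0  ⇒  outside

inside=no margin=792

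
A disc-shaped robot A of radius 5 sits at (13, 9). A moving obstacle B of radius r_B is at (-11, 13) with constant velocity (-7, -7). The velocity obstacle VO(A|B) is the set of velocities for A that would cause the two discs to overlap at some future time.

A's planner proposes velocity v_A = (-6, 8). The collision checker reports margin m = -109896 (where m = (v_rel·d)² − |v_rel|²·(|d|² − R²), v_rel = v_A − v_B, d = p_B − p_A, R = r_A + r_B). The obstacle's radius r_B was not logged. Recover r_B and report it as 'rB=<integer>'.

m = -109896
d = (-24, 4);  v_rel = (1, 15),  |v_rel|² = 226
v_rel×d = (1)·(4) − (15)·(-24) = 364
since m = R²·226 − 364²:  R² = (132496 + -109896) / 226 = 100
R = √100 = 10  ⇒  r_B = 10 − 5 = 5

rB=5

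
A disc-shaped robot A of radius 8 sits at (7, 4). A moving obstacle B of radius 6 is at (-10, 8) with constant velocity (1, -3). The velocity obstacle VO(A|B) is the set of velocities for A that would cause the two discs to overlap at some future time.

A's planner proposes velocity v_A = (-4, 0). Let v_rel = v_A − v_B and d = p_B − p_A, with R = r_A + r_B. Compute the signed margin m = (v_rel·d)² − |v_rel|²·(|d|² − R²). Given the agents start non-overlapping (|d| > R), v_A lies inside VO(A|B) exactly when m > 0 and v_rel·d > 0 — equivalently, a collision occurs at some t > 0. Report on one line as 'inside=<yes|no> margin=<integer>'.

d = (-17, 4),  |d|² = 305;  R = 8+6 = 14,  c = 305−14² = 109
v_rel = (-5, 3),  |v_rel|² = 34;  v_rel·d = (-5)·(-17) + (3)·(4) = 97
34·t² − 194·t + 109 = 0  ⇒  m = 97² − 34·109 = 5703
m = 5703 > 0,  v_rel·d = 97 > 0  ⇒  inside

inside=yes margin=5703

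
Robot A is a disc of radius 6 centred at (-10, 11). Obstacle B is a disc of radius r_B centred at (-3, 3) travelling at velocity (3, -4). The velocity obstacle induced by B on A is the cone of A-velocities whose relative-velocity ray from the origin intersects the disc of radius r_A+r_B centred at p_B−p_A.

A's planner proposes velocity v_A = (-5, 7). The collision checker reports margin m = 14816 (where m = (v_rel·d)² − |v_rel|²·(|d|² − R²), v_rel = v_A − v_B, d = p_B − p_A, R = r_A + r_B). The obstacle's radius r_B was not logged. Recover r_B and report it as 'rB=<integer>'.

m = 14816
d = (7, -8);  v_rel = (-8, 11),  |v_rel|² = 185
v_rel×d = (-8)·(-8) − (11)·(7) = -13
since m = R²·185 − (-13)²:  R² = (169 + 14816) / 185 = 81
R = √81 = 9  ⇒  r_B = 9 − 6 = 3

rB=3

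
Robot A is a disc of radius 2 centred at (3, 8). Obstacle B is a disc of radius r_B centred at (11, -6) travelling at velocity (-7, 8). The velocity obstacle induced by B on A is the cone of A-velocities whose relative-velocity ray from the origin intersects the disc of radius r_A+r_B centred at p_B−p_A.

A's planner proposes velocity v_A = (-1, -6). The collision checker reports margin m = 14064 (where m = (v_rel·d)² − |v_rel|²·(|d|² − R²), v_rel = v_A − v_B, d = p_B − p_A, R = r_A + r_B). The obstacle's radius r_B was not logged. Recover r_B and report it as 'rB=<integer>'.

m = 14064
d = (8, -14);  v_rel = (6, -14),  |v_rel|² = 232
v_rel×d = (6)·(-14) − (-14)·(8) = 28
since m = R²·232 − 28²:  R² = (784 + 14064) / 232 = 64
R = √64 = 8  ⇒  r_B = 8 − 2 = 6

rB=6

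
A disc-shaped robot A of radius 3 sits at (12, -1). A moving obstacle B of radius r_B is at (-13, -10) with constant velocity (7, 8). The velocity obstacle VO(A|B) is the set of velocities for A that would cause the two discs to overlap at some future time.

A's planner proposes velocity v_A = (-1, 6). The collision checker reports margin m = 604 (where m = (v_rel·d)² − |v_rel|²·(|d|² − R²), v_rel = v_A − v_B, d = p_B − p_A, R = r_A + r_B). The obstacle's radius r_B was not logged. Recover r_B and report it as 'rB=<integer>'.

m = 604
d = (-25, -9);  v_rel = (-8, -2),  |v_rel|² = 68
v_rel×d = (-8)·(-9) − (-2)·(-25) = 22
since m = R²·68 − 22²:  R² = (484 + 604) / 68 = 16
R = √16 = 4  ⇒  r_B = 4 − 3 = 1

rB=1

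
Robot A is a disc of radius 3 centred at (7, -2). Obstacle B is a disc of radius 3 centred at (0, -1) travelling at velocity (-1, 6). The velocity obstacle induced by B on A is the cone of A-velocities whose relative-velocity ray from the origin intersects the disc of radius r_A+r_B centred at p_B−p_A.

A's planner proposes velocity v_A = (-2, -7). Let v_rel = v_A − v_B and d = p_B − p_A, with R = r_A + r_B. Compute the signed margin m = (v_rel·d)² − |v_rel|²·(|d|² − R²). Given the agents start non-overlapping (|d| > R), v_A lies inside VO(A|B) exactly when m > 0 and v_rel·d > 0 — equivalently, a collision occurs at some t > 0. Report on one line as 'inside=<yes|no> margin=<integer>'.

d = (-7, 1),  |d|² = 50;  R = 3+3 = 6,  c = 50−6² = 14
v_rel = (-1, -13),  |v_rel|² = 170;  v_rel·d = (-1)·(-7) + (-13)·(1) = -6
170·t² + 12·t + 14 = 0  ⇒  m = (-6)² − 170·14 = -2344
m = -2344 < 0,  v_rel·d = -6 < 0  ⇒  outside

inside=no margin=-2344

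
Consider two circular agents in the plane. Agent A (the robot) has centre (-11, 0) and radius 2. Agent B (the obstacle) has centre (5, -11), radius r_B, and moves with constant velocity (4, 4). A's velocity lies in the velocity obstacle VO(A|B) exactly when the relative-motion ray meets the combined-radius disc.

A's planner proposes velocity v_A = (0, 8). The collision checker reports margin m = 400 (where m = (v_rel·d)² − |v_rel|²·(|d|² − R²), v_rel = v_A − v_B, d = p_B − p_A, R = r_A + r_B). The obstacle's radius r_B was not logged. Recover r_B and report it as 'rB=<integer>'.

m = 400
d = (16, -11);  v_rel = (-4, 4),  |v_rel|² = 32
v_rel×d = (-4)·(-11) − (4)·(16) = -20
since m = R²·32 − (-20)²:  R² = (400 + 400) / 32 = 25
R = √25 = 5  ⇒  r_B = 5 − 2 = 3

rB=3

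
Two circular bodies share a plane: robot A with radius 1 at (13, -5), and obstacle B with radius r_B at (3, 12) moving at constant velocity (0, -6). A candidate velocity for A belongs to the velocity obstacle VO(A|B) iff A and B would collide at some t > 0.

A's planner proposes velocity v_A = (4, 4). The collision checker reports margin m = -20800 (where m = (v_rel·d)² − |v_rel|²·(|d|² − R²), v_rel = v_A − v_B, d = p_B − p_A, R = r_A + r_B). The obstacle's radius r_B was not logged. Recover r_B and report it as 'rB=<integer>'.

m = -20800
d = (-10, 17);  v_rel = (4, 10),  |v_rel|² = 116
v_rel×d = (4)·(17) − (10)·(-10) = 168
since m = R²·116 − 168²:  R² = (28224 + -20800) / 116 = 64
R = √64 = 8  ⇒  r_B = 8 − 1 = 7

rB=7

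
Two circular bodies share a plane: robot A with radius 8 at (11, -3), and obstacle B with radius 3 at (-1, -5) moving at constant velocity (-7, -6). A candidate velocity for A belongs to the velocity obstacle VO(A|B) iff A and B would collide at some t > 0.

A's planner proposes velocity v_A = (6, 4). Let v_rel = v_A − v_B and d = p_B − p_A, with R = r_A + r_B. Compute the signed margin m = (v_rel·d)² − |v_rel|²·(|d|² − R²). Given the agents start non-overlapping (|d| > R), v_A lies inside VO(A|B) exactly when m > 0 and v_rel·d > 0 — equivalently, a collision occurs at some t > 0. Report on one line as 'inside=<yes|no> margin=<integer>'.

d = (-12, -2),  |d|² = 148;  R = 8+3 = 11,  c = 148−11² = 27
v_rel = (13, 10),  |v_rel|² = 269;  v_rel·d = (13)·(-12) + (10)·(-2) = -176
269·t² + 352·t + 27 = 0  ⇒  m = (-176)² − 269·27 = 23713
m = 23713 > 0,  v_rel·d = -176 < 0  ⇒  outside

inside=no margin=23713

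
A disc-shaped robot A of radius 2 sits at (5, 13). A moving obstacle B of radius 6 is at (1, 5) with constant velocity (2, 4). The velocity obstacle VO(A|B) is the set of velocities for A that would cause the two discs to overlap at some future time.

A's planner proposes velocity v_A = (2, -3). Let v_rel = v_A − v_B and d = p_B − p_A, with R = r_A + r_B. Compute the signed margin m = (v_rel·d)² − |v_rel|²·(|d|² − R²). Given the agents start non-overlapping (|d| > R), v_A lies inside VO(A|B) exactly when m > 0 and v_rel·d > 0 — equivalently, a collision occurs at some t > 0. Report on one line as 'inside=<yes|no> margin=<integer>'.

d = (-4, -8),  |d|² = 80;  R = 2+6 = 8,  c = 80−8² = 16
v_rel = (0, -7),  |v_rel|² = 49;  v_rel·d = (0)·(-4) + (-7)·(-8) = 56
49·t² − 112·t + 16 = 0  ⇒  m = 56² − 49·16 = 2352
m = 2352 > 0,  v_rel·d = 56 > 0  ⇒  inside

inside=yes margin=2352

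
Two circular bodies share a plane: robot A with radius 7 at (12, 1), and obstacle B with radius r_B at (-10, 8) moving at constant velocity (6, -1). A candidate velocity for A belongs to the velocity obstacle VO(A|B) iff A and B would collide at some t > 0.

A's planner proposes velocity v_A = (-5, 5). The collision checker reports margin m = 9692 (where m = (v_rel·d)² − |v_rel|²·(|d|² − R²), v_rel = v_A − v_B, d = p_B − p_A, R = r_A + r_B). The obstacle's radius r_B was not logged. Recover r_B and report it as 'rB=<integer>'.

m = 9692
d = (-22, 7);  v_rel = (-11, 6),  |v_rel|² = 157
v_rel×d = (-11)·(7) − (6)·(-22) = 55
since m = R²·157 − 55²:  R² = (3025 + 9692) / 157 = 81
R = √81 = 9  ⇒  r_B = 9 − 7 = 2

rB=2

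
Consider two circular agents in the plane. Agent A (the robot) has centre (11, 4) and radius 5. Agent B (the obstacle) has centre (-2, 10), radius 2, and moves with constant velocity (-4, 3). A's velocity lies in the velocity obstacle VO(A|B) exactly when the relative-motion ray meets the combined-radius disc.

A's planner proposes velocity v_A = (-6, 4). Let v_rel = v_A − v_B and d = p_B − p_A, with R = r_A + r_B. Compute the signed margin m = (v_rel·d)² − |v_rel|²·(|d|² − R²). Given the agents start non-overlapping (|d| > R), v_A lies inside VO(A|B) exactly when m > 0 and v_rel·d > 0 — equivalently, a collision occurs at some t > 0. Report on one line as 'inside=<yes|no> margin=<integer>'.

d = (-13, 6),  |d|² = 205;  R = 5+2 = 7,  c = 205−7² = 156
v_rel = (-2, 1),  |v_rel|² = 5;  v_rel·d = (-2)·(-13) + (1)·(6) = 32
5·t² − 64·t + 156 = 0  ⇒  m = 32² − 5·156 = 244
m = 244 > 0,  v_rel·d = 32 > 0  ⇒  inside

inside=yes margin=244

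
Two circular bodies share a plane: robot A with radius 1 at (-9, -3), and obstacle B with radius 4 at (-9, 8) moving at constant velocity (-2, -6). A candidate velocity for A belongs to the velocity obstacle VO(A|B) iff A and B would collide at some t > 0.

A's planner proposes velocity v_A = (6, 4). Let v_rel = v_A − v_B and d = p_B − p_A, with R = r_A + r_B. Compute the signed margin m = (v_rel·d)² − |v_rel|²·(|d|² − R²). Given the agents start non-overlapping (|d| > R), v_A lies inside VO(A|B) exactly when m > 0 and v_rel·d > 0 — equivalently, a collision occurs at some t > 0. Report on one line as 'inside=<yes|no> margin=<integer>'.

d = (0, 11),  |d|² = 121;  R = 1+4 = 5,  c = 121−5² = 96
v_rel = (8, 10),  |v_rel|² = 164;  v_rel·d = (8)·(0) + (10)·(11) = 110
164·t² − 220·t + 96 = 0  ⇒  m = 110² − 164·96 = -3644
m = -3644 < 0,  v_rel·d = 110 > 0  ⇒  outside

inside=no margin=-3644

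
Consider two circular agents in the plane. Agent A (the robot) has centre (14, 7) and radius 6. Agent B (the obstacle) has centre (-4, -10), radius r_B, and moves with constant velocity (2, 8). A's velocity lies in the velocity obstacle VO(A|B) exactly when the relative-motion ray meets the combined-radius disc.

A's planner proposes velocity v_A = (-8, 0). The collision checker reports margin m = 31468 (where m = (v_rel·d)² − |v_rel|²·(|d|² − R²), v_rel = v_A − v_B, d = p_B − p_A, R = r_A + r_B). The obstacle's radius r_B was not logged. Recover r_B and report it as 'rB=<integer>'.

m = 31468
d = (-18, -17);  v_rel = (-10, -8),  |v_rel|² = 164
v_rel×d = (-10)·(-17) − (-8)·(-18) = 26
since m = R²·164 − 26²:  R² = (676 + 31468) / 164 = 196
R = √196 = 14  ⇒  r_B = 14 − 6 = 8

rB=8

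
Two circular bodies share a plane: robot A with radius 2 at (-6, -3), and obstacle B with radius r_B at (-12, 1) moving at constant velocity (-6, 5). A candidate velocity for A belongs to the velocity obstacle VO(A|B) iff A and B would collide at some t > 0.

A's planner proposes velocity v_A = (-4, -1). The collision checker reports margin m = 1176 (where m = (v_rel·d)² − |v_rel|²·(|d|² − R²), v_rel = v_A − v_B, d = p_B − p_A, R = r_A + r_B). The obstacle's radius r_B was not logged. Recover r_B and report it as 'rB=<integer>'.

m = 1176
d = (-6, 4);  v_rel = (2, -6),  |v_rel|² = 40
v_rel×d = (2)·(4) − (-6)·(-6) = -28
since m = R²·40 − (-28)²:  R² = (784 + 1176) / 40 = 49
R = √49 = 7  ⇒  r_B = 7 − 2 = 5

rB=5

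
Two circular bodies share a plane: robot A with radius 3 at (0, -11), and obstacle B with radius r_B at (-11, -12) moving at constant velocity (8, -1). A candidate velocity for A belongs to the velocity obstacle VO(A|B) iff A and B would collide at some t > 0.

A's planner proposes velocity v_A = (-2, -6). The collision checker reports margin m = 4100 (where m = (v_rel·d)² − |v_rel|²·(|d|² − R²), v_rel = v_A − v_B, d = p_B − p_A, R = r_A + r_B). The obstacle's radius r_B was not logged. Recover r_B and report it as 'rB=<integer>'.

m = 4100
d = (-11, -1);  v_rel = (-10, -5),  |v_rel|² = 125
v_rel×d = (-10)·(-1) − (-5)·(-11) = -45
since m = R²·125 − (-45)²:  R² = (2025 + 4100) / 125 = 49
R = √49 = 7  ⇒  r_B = 7 − 3 = 4

rB=4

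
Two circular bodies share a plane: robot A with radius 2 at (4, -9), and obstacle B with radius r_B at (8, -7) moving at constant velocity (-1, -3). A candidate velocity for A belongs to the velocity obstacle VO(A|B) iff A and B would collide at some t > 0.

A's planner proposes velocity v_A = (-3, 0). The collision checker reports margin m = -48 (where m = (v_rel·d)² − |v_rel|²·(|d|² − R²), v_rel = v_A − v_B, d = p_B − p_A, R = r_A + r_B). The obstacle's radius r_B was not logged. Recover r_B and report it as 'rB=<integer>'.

m = -48
d = (4, 2);  v_rel = (-2, 3),  |v_rel|² = 13
v_rel×d = (-2)·(2) − (3)·(4) = -16
since m = R²·13 − (-16)²:  R² = (256 + -48) / 13 = 16
R = √16 = 4  ⇒  r_B = 4 − 2 = 2

rB=2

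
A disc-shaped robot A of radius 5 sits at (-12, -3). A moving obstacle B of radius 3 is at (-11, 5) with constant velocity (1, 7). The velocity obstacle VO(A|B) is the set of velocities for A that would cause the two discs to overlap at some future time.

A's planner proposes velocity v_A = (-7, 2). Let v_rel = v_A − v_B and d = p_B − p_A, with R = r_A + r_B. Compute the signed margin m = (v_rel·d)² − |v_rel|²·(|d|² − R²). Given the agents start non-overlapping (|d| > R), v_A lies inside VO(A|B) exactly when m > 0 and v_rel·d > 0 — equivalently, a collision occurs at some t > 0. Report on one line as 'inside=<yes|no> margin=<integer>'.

d = (1, 8),  |d|² = 65;  R = 5+3 = 8,  c = 65−8² = 1
v_rel = (-8, -5),  |v_rel|² = 89;  v_rel·d = (-8)·(1) + (-5)·(8) = -48
89·t² + 96·t + 1 = 0  ⇒  m = (-48)² − 89·1 = 2215
m = 2215 > 0,  v_rel·d = -48 < 0  ⇒  outside

inside=no margin=2215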